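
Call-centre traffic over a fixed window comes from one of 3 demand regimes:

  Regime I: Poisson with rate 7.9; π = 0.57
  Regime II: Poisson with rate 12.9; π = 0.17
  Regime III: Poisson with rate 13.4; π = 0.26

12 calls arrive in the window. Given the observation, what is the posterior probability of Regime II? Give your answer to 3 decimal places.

0.260

Posterior ∝ prior × likelihood, so P(k | x) ∝ P(Z=k) f_k(x); normalise over all components.
Evaluate each component's likelihood at the observed value:
  p_I = e^(−7.9)·7.9^12/12! = 0.0457364
  p_II = e^(−12.9)·12.9^12/12! = 0.110749
  p_III = e^(−13.4)·13.4^12/12! = 0.106017
Weight by the priors:
  P(Z=I)·p_I = 0.57 × 0.0457364 = 0.0260697
  P(Z=II)·p_II = 0.17 × 0.110749 = 0.0188274
  P(Z=III)·p_III = 0.26 × 0.106017 = 0.0275644
Sum: 0.0260697 + 0.0188274 + 0.0275644 = 0.0724615
Responsibility of Regime II: 0.0188274 / 0.0724615 ≈ 0.260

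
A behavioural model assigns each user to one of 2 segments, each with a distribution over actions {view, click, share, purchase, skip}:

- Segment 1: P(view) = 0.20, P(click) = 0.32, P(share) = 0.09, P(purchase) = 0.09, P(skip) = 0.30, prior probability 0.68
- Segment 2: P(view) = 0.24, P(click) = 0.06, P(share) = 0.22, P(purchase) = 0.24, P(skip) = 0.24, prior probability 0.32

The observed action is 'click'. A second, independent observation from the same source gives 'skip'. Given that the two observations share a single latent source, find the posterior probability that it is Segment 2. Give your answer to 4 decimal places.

The responsibility of component k is π_k f_k(x) divided by Σ_j π_j f_j(x).
Since both observations come from the same component, the likelihood for component k is f_k(x₁)·f_k(x₂).
  p_1 = [P(click | comp) = 0.32] × [0.3] = 0.096
  p_2 = [P(click | comp) = 0.06] × [0.24] = 0.0144
Multiply by the mixture weights:
  π_1·p_1 = 0.68 × 0.096 = 0.06528
  π_2·p_2 = 0.32 × 0.0144 = 0.004608
Evidence: 0.06528 + 0.004608 = 0.069888
P(Segment 2 | x₁, x₂) ≈ 0.0659

0.0659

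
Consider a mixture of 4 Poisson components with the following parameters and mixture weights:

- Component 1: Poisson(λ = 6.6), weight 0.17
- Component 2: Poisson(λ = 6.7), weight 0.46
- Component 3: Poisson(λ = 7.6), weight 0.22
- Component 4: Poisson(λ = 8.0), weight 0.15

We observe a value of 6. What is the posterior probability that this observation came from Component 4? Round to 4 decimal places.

P(component k | x) = π_k·f_k(x) / marginal(x), where marginal(x) = Σ_j π_j·f_j(x).
Poisson probabilities:
  L_1 = e^(−6.6)·6.6^6/6! = 0.156166
  L_2 = e^(−6.7)·6.7^6/6! = 0.154648
  L_3 = e^(−7.6)·7.6^6/6! = 0.13394
  L_4 = e^(−8.0)·8.0^6/6! = 0.122138
Unnormalised posteriors:
  π_1·L_1 = 0.17 × 0.156166 = 0.0265483
  π_2·L_2 = 0.46 × 0.154648 = 0.0711379
  π_3·L_3 = 0.22 × 0.13394 = 0.0294668
  π_4·L_4 = 0.15 × 0.122138 = 0.0183207
Normaliser: 0.0265483 + 0.0711379 + 0.0294668 + 0.0183207 = 0.145474
Responsibility of Component 4: 0.0183207 / 0.145474 ≈ 0.1259

0.1259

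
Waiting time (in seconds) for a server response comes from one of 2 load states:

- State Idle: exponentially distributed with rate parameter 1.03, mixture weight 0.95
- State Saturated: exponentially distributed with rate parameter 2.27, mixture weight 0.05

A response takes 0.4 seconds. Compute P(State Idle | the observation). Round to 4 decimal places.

0.9340

The responsibility of component k is π_k f_k(x) divided by Σ_j π_j f_j(x).
Evaluate each component's likelihood at the observed value:
  f_Idle = 0.682194
  f_Saturated = 0.915559
Weight by the priors:
  π_Idle·f_Idle = 0.95 × 0.682194 = 0.648084
  π_Saturated·f_Saturated = 0.05 × 0.915559 = 0.045778
Sum: 0.648084 + 0.045778 = 0.693862
Responsibility of State Idle: 0.648084 / 0.693862 ≈ 0.9340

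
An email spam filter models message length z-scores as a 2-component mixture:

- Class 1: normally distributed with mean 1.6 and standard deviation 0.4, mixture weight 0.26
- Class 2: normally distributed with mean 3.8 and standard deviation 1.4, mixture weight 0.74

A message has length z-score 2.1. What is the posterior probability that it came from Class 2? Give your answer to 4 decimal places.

0.4594

Apply Bayes' rule: the posterior for each component is proportional to its prior times its likelihood at x.
Normal densities:
  L_1 = (1/(0.4·√(2π)))·exp(−(2.1−1.6)²/(2·0.4²)) = 0.997356·exp(-0.78125) = 0.456623
  L_2 = (1/(1.4·√(2π)))·exp(−(2.1−3.8)²/(2·1.4²)) = 0.284959·exp(-0.73724) = 0.136333
Weight by the priors:
  π_1·L_1 = 0.26 × 0.456623 = 0.118722
  π_2·L_2 = 0.74 × 0.136333 = 0.100886
Marginal: 0.118722 + 0.100886 = 0.219608
P(Class 2 | 2.1) ≈ 0.4594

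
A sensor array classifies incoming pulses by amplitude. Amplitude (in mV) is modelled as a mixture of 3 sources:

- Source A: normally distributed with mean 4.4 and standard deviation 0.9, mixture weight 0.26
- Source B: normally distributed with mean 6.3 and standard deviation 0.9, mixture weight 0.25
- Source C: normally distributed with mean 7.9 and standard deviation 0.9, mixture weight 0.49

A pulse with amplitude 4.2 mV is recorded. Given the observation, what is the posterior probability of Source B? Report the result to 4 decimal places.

0.0608

The responsibility of component k is π_k f_k(x) divided by Σ_j π_j f_j(x).
Evaluate each component's likelihood at the observed value:
  f_A = (1/(0.9·√(2π)))·exp(−(4.2−4.4)²/(2·0.9²)) = 0.443269·exp(-0.02469) = 0.432458
  f_B = (1/(0.9·√(2π)))·exp(−(4.2−6.3)²/(2·0.9²)) = 0.443269·exp(-2.72222) = 0.0291354
  f_C = (1/(0.9·√(2π)))·exp(−(4.2−7.9)²/(2·0.9²)) = 0.443269·exp(-8.45062) = 9.4757e-05
Unnormalised posteriors:
  π_A·f_A = 0.26 × 0.432458 = 0.112439
  π_B·f_B = 0.25 × 0.0291354 = 0.00728386
  π_C·f_C = 0.49 × 9.4757e-05 = 4.64309e-05
Evidence: 0.112439 + 0.00728386 + 4.64309e-05 = 0.119769
P(Source B | 4.2 mV) ≈ 0.0608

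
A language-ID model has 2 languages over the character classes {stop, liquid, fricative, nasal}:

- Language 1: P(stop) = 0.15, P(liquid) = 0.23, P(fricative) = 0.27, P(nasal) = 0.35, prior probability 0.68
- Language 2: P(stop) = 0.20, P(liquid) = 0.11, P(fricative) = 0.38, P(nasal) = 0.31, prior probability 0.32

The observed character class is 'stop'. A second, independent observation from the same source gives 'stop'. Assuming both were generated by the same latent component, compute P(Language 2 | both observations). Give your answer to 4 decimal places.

0.4555

By Bayes' theorem, P(k | x) = π_k f_k(x) / Σ_j π_j f_j(x).
Since both observations come from the same component, the likelihood for component k is f_k(x₁)·f_k(x₂).
  p_1 = [0.15] × [0.15] = 0.0225
  p_2 = [0.2] × [0.2] = 0.04
Weight by the priors:
  π_1·p_1 = 0.68 × 0.0225 = 0.0153
  π_2·p_2 = 0.32 × 0.04 = 0.0128
Normaliser: 0.0153 + 0.0128 = 0.0281
Responsibility of Language 2: 0.0128 / 0.0281 ≈ 0.4555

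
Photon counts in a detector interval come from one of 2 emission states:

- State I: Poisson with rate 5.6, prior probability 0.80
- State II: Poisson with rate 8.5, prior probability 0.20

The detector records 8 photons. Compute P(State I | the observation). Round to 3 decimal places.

0.721

By Bayes' theorem, P(k | x) = π_k f_k(x) / Σ_j π_j f_j(x).
Component likelihoods at x = 8 photons:
  L_I = 0.0887022
  L_II = 0.137508
Weight by the priors:
  π_I·L_I = 0.80 × 0.0887022 = 0.0709618
  π_II·L_II = 0.20 × 0.137508 = 0.0275016
Sum: 0.0709618 + 0.0275016 = 0.0984634
P(State I | the observation) ≈ 0.721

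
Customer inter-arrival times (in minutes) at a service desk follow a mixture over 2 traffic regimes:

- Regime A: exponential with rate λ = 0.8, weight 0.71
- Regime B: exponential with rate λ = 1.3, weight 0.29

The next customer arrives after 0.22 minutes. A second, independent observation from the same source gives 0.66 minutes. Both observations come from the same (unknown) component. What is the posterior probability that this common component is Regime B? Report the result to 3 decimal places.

0.410

By Bayes' theorem, P(k | x) = w_k f_k(x) / Σ_j w_j f_j(x).
Since both observations come from the same component, the likelihood for component k is f_k(x₁)·f_k(x₂).
  f_A = [0.8·e^(−0.8·0.22) = 0.8·e^(−0.1760) = 0.670894] × [0.471827] = 0.316546
  f_B = [1.3·e^(−1.3·0.22) = 1.3·e^(−0.2860) = 0.976641] × [0.551212] = 0.538336
Multiply by the mixture weights:
  w_A·f_A = 0.71 × 0.316546 = 0.224748
  w_B·f_B = 0.29 × 0.538336 = 0.156118
Evidence: 0.224748 + 0.156118 = 0.380865
P(Regime B | data) = 0.156118 / 0.380865 ≈ 0.410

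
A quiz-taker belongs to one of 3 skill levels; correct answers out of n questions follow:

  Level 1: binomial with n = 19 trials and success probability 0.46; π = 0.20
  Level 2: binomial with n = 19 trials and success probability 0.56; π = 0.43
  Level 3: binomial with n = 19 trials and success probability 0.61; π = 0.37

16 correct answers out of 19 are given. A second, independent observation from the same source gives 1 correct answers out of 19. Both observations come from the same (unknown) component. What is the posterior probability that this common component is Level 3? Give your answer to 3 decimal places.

By Bayes' theorem, P(k | x) = w_k f_k(x) / Σ_j w_j f_j(x).
Since both observations come from the same component, the likelihood for component k is f_k(x₁)·f_k(x₂).
  f_1 = [C(19,16)·0.46^16·0.54^3 = 969·4.01907e-06·0.157464 = 0.00061324] × [0.000133229] = 8.17014e-08
  f_2 = [C(19,16)·0.56^16·0.44^3 = 969·9.35424e-05·0.085184 = 0.0077213] × [4.06527e-06] = 3.13892e-08
  f_3 = [C(19,16)·0.61^16·0.39^3 = 969·0.000367517·0.059319 = 0.0211249] × [5.04948e-07] = 1.0667e-08
Prior × likelihood for each component:
  w_1·f_1 = 0.20 × 8.17014e-08 = 1.63403e-08
  w_2·f_2 = 0.43 × 3.13892e-08 = 1.34973e-08
  w_3·f_3 = 0.37 × 1.0667e-08 = 3.94678e-09
Marginal: 1.63403e-08 + 1.34973e-08 + 3.94678e-09 = 3.37844e-08
P(Level 3 | x₁, x₂) = 3.94678e-09 / 3.37844e-08 ≈ 0.117

0.117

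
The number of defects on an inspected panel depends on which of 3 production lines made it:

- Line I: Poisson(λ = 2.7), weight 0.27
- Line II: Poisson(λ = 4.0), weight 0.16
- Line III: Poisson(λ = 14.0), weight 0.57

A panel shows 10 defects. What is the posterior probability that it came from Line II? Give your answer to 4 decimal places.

By Bayes' theorem, P(k | x) = π_k f_k(x) / Σ_j π_j f_j(x).
Component likelihoods at x = 10 defects:
  L_I = e^(−2.7)·2.7^10/10! = 0.000381311
  L_II = e^(−4.0)·4.0^10/10! = 0.00529248
  L_III = e^(−14.0)·14.0^10/10! = 0.0662818
Weight by the priors:
  π_I·L_I = 0.27 × 0.000381311 = 0.000102954
  π_II·L_II = 0.16 × 0.00529248 = 0.000846796
  π_III·L_III = 0.57 × 0.0662818 = 0.0377807
Denominator: 0.000102954 + 0.000846796 + 0.0377807 = 0.0387304
P(Line II | the observation) = 0.000846796 / 0.0387304 ≈ 0.0219

0.0219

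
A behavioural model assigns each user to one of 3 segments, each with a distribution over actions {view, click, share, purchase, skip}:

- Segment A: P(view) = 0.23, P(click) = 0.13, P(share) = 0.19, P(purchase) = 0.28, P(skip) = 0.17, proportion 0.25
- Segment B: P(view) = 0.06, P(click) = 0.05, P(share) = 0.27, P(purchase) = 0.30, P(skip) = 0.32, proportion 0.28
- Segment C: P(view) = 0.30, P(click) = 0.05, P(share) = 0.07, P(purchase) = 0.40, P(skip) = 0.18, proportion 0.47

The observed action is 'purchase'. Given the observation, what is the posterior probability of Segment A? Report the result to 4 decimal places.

0.2047

Apply Bayes' rule: the posterior for each component is proportional to its prior times its likelihood at x.
Categorical probabilities:
  f_A = P(purchase | comp) = 0.28
  f_B = P(purchase | comp) = 0.30
  f_C = P(purchase | comp) = 0.40
Weight by the priors:
  π_A·f_A = 0.25 × 0.28 = 0.07
  π_B·f_B = 0.28 × 0.3 = 0.084
  π_C·f_C = 0.47 × 0.4 = 0.188
Normaliser: 0.07 + 0.084 + 0.188 = 0.342
So the posterior for Segment A is 0.07 / 0.342 ≈ 0.2047.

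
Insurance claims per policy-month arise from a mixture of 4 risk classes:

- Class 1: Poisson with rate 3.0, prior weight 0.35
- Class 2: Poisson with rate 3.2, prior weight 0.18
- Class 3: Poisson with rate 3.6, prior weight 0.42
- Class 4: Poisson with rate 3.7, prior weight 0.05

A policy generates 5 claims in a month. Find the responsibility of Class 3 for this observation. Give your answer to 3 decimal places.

Apply Bayes' rule: the posterior for each component is proportional to its prior times its likelihood at x.
Poisson probabilities:
  f_1 = e^(−3.0)·3.0^5/5! = 0.100819
  f_2 = e^(−3.2)·3.2^5/5! = 0.113979
  f_3 = e^(−3.6)·3.6^5/5! = 0.13768
  f_4 = e^(−3.7)·3.7^5/5! = 0.142869
Multiply by the mixture weights:
  w_1·f_1 = 0.35 × 0.100819 = 0.0352866
  w_2·f_2 = 0.18 × 0.113979 = 0.0205163
  w_3·f_3 = 0.42 × 0.13768 = 0.0578256
  w_4·f_4 = 0.05 × 0.142869 = 0.00714345
Normaliser: 0.0352866 + 0.0205163 + 0.0578256 + 0.00714345 = 0.120772
P(Class 3 | the observation) = 0.0578256 / 0.120772 ≈ 0.479

0.479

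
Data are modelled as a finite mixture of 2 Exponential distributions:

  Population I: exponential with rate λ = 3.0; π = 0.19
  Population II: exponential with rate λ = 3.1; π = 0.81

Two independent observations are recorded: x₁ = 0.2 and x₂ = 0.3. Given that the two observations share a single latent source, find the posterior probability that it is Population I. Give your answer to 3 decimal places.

Posterior ∝ prior × likelihood, so P(k | x) ∝ w_k f_k(x); normalise over all components.
Since both observations come from the same component, the likelihood for component k is f_k(x₁)·f_k(x₂).
  f_I = [3.0·e^(−3.0·0.2) = 3.0·e^(−0.6000) = 1.64643] × [1.21971] = 2.00817
  f_II = [3.1·e^(−3.1·0.2) = 3.1·e^(−0.6200) = 1.66763] × [1.22312] = 2.0397
Weight by the priors:
  w_I·f_I = 0.19 × 2.00817 = 0.381553
  w_II·f_II = 0.81 × 2.0397 = 1.65216
Marginal: 0.381553 + 1.65216 = 2.03371
Responsibility of Population I: 0.381553 / 2.03371 ≈ 0.188

0.188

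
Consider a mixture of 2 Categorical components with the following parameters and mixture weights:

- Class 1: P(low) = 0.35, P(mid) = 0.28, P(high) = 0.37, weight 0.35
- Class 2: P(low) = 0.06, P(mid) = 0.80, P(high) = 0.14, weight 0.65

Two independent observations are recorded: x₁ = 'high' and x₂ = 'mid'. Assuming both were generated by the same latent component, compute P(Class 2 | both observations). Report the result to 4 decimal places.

0.6675

By Bayes' theorem, P(k | x) = π_k f_k(x) / Σ_j π_j f_j(x).
Since both observations come from the same component, the likelihood for component k is f_k(x₁)·f_k(x₂).
  f_1 = [P(high | comp) = 0.37] × [0.28] = 0.1036
  f_2 = [P(high | comp) = 0.14] × [0.8] = 0.112
Prior × likelihood for each component:
  π_1·f_1 = 0.35 × 0.1036 = 0.03626
  π_2·f_2 = 0.65 × 0.112 = 0.0728
Evidence: 0.03626 + 0.0728 = 0.10906
Responsibility of Class 2: 0.0728 / 0.10906 ≈ 0.6675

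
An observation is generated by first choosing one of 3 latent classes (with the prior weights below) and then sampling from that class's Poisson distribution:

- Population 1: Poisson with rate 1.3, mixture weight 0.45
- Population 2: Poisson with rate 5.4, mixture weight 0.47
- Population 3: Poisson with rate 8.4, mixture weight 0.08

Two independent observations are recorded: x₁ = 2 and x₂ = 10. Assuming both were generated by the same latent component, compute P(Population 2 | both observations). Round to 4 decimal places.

By Bayes' theorem, P(k | x) = w_k f_k(x) / Σ_j w_j f_j(x).
Since both observations come from the same component, the likelihood for component k is f_k(x₁)·f_k(x₂).
  L_1 = [0.230289] × [1.03535e-06] = 2.3843e-07
  L_2 = [0.0658518] × [0.0262412] = 0.00172803
  L_3 = [0.00793332] × [0.108382] = 0.000859827
Prior × likelihood for each component:
  w_1·L_1 = 0.45 × 2.3843e-07 = 1.07294e-07
  w_2·L_2 = 0.47 × 0.00172803 = 0.000812175
  w_3·L_3 = 0.08 × 0.000859827 = 6.87862e-05
Evidence: 1.07294e-07 + 0.000812175 + 6.87862e-05 = 0.000881068
P(Population 2 | x₁,x₂) ≈ 0.9218

0.9218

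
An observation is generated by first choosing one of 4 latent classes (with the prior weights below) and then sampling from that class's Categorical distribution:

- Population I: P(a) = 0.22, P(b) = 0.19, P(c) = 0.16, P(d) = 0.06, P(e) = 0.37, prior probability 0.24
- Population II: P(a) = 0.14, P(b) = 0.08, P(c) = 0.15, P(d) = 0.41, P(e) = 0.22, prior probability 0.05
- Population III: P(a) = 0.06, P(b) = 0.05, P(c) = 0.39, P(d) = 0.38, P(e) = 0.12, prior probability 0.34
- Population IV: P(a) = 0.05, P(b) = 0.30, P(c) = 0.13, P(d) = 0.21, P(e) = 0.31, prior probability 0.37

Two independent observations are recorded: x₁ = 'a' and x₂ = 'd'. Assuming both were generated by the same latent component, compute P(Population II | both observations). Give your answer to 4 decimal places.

0.1624

The responsibility of component k is P(Z=k) f_k(x) divided by Σ_j P(Z=j) f_j(x).
Since both observations come from the same component, the likelihood for component k is f_k(x₁)·f_k(x₂).
  p_I = [0.22] × [0.06] = 0.0132
  p_II = [0.14] × [0.41] = 0.0574
  p_III = [0.06] × [0.38] = 0.0228
  p_IV = [0.05] × [0.21] = 0.0105
Weight by the priors:
  P(Z=I)·p_I = 0.24 × 0.0132 = 0.003168
  P(Z=II)·p_II = 0.05 × 0.0574 = 0.00287
  P(Z=III)·p_III = 0.34 × 0.0228 = 0.007752
  P(Z=IV)·p_IV = 0.37 × 0.0105 = 0.003885
Sum: 0.003168 + 0.00287 + 0.007752 + 0.003885 = 0.017675
Responsibility of Population II: 0.00287 / 0.017675 ≈ 0.1624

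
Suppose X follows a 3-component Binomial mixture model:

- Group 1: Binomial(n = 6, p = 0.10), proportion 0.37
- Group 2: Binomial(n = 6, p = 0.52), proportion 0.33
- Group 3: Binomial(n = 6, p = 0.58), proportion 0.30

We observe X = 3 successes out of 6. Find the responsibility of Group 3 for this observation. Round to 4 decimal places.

The responsibility of component k is w_k f_k(x) divided by Σ_j w_j f_j(x).
Binomial probabilities:
  f_1 = C(6,3)·0.10^3·0.90^3 = 20·0.001·0.729 = 0.01458
  f_2 = C(6,3)·0.52^3·0.48^3 = 20·0.140608·0.110592 = 0.311002
  f_3 = C(6,3)·0.58^3·0.42^3 = 20·0.195112·0.074088 = 0.289109
Prior × likelihood for each component:
  w_1·f_1 = 0.37 × 0.01458 = 0.0053946
  w_2·f_2 = 0.33 × 0.311002 = 0.102631
  w_3·f_3 = 0.30 × 0.289109 = 0.0867327
Normaliser: 0.0053946 + 0.102631 + 0.0867327 = 0.194758
P(Group 3 | x) ≈ 0.4453

0.4453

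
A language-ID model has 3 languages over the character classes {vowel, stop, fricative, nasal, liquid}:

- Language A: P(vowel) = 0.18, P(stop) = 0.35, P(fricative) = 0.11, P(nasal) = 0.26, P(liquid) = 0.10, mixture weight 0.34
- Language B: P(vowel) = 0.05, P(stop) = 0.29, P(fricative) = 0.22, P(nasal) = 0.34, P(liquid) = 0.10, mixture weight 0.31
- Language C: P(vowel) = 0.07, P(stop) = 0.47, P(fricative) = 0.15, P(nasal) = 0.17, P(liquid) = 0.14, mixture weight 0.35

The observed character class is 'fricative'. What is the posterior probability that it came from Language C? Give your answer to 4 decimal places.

0.3321

Posterior ∝ prior × likelihood, so P(k | x) ∝ π_k f_k(x); normalise over all components.
Component likelihoods at x = 'fricative':
  f_A = P(fricative | comp) = 0.11
  f_B = P(fricative | comp) = 0.22
  f_C = P(fricative | comp) = 0.15
Unnormalised posteriors:
  π_A·f_A = 0.34 × 0.11 = 0.0374
  π_B·f_B = 0.31 × 0.22 = 0.0682
  π_C·f_C = 0.35 × 0.15 = 0.0525
Evidence: 0.0374 + 0.0682 + 0.0525 = 0.1581
P(Language C | 'fricative') ≈ 0.3321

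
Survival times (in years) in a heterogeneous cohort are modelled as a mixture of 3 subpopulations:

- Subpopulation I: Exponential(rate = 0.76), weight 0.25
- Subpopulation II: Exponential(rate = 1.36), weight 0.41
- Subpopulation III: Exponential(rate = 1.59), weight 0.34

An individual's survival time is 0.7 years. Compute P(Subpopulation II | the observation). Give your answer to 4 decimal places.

0.4266

Posterior ∝ prior × likelihood, so P(k | x) ∝ π_k f_k(x); normalise over all components.
Evaluate each component's likelihood at the observed value:
  p_I = 0.76·e^(−0.76·0.7) = 0.76·e^(−0.5320) = 0.446446
  p_II = 1.36·e^(−1.36·0.7) = 1.36·e^(−0.9520) = 0.524917
  p_III = 1.59·e^(−1.59·0.7) = 1.59·e^(−1.1130) = 0.522429
Multiply by the mixture weights:
  π_I·p_I = 0.25 × 0.446446 = 0.111611
  π_II·p_II = 0.41 × 0.524917 = 0.215216
  π_III·p_III = 0.34 × 0.522429 = 0.177626
Sum: 0.111611 + 0.215216 + 0.177626 = 0.504453
So the posterior for Subpopulation II is 0.215216 / 0.504453 ≈ 0.4266.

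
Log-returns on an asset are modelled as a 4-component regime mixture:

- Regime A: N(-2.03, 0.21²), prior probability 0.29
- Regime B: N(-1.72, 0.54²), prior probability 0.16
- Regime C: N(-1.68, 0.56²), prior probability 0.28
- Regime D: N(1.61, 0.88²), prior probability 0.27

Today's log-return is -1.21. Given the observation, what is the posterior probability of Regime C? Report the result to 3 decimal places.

0.647

P(component k | x) = P(Z=k)·f_k(x) / marginal(x), where marginal(x) = Σ_j P(Z=j)·f_j(x).
Evaluate each component's likelihood at the observed value:
  f_A = (1/(0.21·√(2π)))·exp(−(-1.21−-2.03)²/(2·0.21²)) = 1.899725·exp(-7.62358) = 0.000928562
  f_B = (1/(0.54·√(2π)))·exp(−(-1.21−-1.72)²/(2·0.54²)) = 0.738782·exp(-0.44599) = 0.472962
  f_C = (1/(0.56·√(2π)))·exp(−(-1.21−-1.68)²/(2·0.56²)) = 0.712397·exp(-0.35220) = 0.500914
  f_D = (1/(0.88·√(2π)))·exp(−(-1.21−1.61)²/(2·0.88²)) = 0.453344·exp(-5.13456) = 0.00267004
Multiply by the mixture weights:
  P(Z=A)·f_A = 0.29 × 0.000928562 = 0.000269283
  P(Z=B)·f_B = 0.16 × 0.472962 = 0.0756739
  P(Z=C)·f_C = 0.28 × 0.500914 = 0.140256
  P(Z=D)·f_D = 0.27 × 0.00267004 = 0.000720911
Normaliser: 0.000269283 + 0.0756739 + 0.140256 + 0.000720911 = 0.21692
P(Regime C | x) ≈ 0.647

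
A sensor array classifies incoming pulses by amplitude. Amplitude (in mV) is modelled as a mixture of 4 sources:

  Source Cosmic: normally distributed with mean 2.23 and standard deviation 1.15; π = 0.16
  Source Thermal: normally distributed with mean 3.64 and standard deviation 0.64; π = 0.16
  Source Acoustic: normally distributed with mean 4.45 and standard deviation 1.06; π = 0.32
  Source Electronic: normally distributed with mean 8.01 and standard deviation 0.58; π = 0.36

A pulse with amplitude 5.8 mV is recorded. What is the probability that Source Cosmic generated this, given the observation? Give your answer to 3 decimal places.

Apply Bayes' rule: the posterior for each component is proportional to its prior times its likelihood at x.
Component likelihoods at x = 5.8 mV:
  f_Cosmic = 0.00280265
  f_Thermal = 0.0020955
  f_Acoustic = 0.167258
  f_Electronic = 0.000483928
Multiply by the mixture weights:
  w_Cosmic·f_Cosmic = 0.16 × 0.00280265 = 0.000448425
  w_Thermal·f_Thermal = 0.16 × 0.0020955 = 0.00033528
  w_Acoustic·f_Acoustic = 0.32 × 0.167258 = 0.0535226
  w_Electronic·f_Electronic = 0.36 × 0.000483928 = 0.000174214
Marginal: 0.000448425 + 0.00033528 + 0.0535226 + 0.000174214 = 0.0544805
P(Source Cosmic | the observation) ≈ 0.008

0.008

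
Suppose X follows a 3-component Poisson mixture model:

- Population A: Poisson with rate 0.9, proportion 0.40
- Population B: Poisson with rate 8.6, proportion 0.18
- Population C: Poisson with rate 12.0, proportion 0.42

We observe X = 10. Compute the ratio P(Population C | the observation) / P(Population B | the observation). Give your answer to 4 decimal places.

2.1787

The posterior odds equal the prior odds times the likelihood ratio: (π_i/π_j)·(f_i(x)/f_j(x)).
Component likelihoods at x = 10:
  L_A = 3.90658e-08
  L_B = 0.112277
  L_C = 0.104837
Posterior odds = (π_C·L_C) / (π_B·L_B) = (0.42·0.104837) / (0.18·0.112277) = 0.0440316 / 0.0202098 ≈ 2.1787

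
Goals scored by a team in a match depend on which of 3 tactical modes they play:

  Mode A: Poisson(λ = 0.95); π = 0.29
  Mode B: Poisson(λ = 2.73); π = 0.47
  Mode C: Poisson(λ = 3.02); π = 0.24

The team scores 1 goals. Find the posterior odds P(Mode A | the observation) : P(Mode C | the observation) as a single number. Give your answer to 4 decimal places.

3.0123

Posterior odds = (w_i f_i(x)) / (w_j f_j(x)); the normalising sum cancels.
Component likelihoods at x = 1 goals:
  L_A = 0.367404
  L_B = 0.178049
  L_C = 0.14738
Posterior odds = (w_A·L_A) / (w_C·L_C) = (0.29·0.367404) / (0.24·0.14738) = 0.106547 / 0.0353711 ≈ 3.0123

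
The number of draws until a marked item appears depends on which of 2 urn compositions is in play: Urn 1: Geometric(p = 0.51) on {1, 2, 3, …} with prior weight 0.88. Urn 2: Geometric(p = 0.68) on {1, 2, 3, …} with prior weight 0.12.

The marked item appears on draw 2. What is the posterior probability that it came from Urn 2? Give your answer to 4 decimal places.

0.1061

The responsibility of component k is π_k f_k(x) divided by Σ_j π_j f_j(x).
Evaluate each component's likelihood at the observed value:
  L_1 = 0.51·(1−0.51)^1 = 0.51·0.49 = 0.2499
  L_2 = 0.68·(1−0.68)^1 = 0.68·0.32 = 0.2176
Unnormalised posteriors:
  π_1·L_1 = 0.88 × 0.2499 = 0.219912
  π_2·L_2 = 0.12 × 0.2176 = 0.026112
Denominator: 0.219912 + 0.026112 = 0.246024
P(Urn 2 | the observation) ≈ 0.1061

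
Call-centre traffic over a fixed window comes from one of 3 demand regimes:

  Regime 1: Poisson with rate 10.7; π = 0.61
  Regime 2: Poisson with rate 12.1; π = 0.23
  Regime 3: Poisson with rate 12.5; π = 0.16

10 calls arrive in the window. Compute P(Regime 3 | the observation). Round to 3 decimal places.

0.135

Apply Bayes' rule: the posterior for each component is proportional to its prior times its likelihood at x.
Poisson probabilities:
  f_1 = e^(−10.7)·10.7^10/10! = 0.122215
  f_2 = e^(−12.1)·12.1^10/10! = 0.103069
  f_3 = e^(−12.5)·12.5^10/10! = 0.0956436
Prior × likelihood for each component:
  w_1·f_1 = 0.61 × 0.122215 = 0.074551
  w_2·f_2 = 0.23 × 0.103069 = 0.0237058
  w_3·f_3 = 0.16 × 0.0956436 = 0.015303
Evidence: 0.074551 + 0.0237058 + 0.015303 = 0.11356
Responsibility of Regime 3: 0.015303 / 0.11356 ≈ 0.135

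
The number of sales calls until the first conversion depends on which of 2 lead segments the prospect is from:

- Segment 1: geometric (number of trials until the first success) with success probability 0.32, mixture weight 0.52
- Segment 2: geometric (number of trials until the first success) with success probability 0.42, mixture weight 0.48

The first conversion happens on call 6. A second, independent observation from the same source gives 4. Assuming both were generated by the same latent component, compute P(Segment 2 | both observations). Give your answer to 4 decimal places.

P(component k | x) = π_k·f_k(x) / marginal(x), where marginal(x) = Σ_j π_j·f_j(x).
Since both observations come from the same component, the likelihood for component k is f_k(x₁)·f_k(x₂).
  L_1 = [0.32·(1−0.32)^5 = 0.32·0.145393 = 0.0465259] × [0.100618] = 0.00468135
  L_2 = [0.42·(1−0.42)^5 = 0.42·0.0656357 = 0.027567] × [0.081947] = 0.00225903
Unnormalised posteriors:
  π_1·L_1 = 0.52 × 0.00468135 = 0.0024343
  π_2·L_2 = 0.48 × 0.00225903 = 0.00108434
Sum: 0.0024343 + 0.00108434 = 0.00351864
P(Segment 2 | x₁, x₂) ≈ 0.3082

0.3082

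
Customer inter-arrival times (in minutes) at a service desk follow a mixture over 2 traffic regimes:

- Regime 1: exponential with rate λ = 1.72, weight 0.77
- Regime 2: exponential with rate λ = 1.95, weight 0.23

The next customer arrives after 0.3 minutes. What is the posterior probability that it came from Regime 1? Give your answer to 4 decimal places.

0.7598

Posterior ∝ prior × likelihood, so P(k | x) ∝ π_k f_k(x); normalise over all components.
Component likelihoods at x = 0.3 minutes:
  L_1 = 1.72·e^(−1.72·0.3) = 1.72·e^(−0.5160) = 1.02667
  L_2 = 1.95·e^(−1.95·0.3) = 1.95·e^(−0.5850) = 1.08636
Weight by the priors:
  π_1·L_1 = 0.77 × 1.02667 = 0.790539
  π_2·L_2 = 0.23 × 1.08636 = 0.249862
Marginal: 0.790539 + 0.249862 = 1.0404
P(Regime 1 | x) = 0.790539 / 1.0404 ≈ 0.7598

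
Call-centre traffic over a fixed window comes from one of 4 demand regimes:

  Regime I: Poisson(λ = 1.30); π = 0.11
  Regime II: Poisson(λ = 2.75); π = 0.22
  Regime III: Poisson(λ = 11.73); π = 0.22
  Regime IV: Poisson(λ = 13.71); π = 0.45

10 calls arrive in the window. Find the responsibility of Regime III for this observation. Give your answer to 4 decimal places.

The responsibility of component k is w_k f_k(x) divided by Σ_j w_j f_j(x).
Component likelihoods at x = 10 calls:
  L_I = 1.03535e-06
  L_II = 0.000435767
  L_III = 0.109381
  L_IV = 0.0718512
Weight by the priors:
  w_I·L_I = 0.11 × 1.03535e-06 = 1.13889e-07
  w_II·L_II = 0.22 × 0.000435767 = 9.58687e-05
  w_III·L_III = 0.22 × 0.109381 = 0.0240639
  w_IV·L_IV = 0.45 × 0.0718512 = 0.0323331
Evidence: 1.13889e-07 + 9.58687e-05 + 0.0240639 + 0.0323331 = 0.0564929
P(Regime III | x) = 0.0240639 / 0.0564929 ≈ 0.4260

0.4260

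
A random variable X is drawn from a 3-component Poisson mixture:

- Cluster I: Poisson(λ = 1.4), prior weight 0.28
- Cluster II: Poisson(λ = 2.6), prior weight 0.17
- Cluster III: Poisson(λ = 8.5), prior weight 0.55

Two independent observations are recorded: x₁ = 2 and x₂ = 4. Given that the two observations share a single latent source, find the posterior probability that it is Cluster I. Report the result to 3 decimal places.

By Bayes' theorem, P(k | x) = π_k f_k(x) / Σ_j π_j f_j(x).
Since both observations come from the same component, the likelihood for component k is f_k(x₁)·f_k(x₂).
  L_I = [0.241665] × [0.039472] = 0.00953899
  L_II = [0.251045] × [0.141422] = 0.0355032
  L_III = [0.00735029] × [0.0442549] = 0.000325287
Weight by the priors:
  π_I·L_I = 0.28 × 0.00953899 = 0.00267092
  π_II·L_II = 0.17 × 0.0355032 = 0.00603554
  π_III·L_III = 0.55 × 0.000325287 = 0.000178908
Marginal: 0.00267092 + 0.00603554 + 0.000178908 = 0.00888537
Responsibility of Cluster I: 0.00267092 / 0.00888537 ≈ 0.301

0.301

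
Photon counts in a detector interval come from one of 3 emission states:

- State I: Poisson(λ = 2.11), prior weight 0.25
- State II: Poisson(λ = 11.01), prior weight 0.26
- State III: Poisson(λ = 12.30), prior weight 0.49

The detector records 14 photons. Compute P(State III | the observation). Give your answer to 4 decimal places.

Apply Bayes' rule: the posterior for each component is proportional to its prior times its likelihood at x.
Component likelihoods at x = 14 photons:
  L_I = e^(−2.11)·2.11^14/14! = 4.82153e-08
  L_II = e^(−11.01)·11.01^14/14! = 0.0729511
  L_III = e^(−12.30)·12.30^14/14! = 0.0947199
Weight by the priors:
  π_I·L_I = 0.25 × 4.82153e-08 = 1.20538e-08
  π_II·L_II = 0.26 × 0.0729511 = 0.0189673
  π_III·L_III = 0.49 × 0.0947199 = 0.0464127
Normaliser: 1.20538e-08 + 0.0189673 + 0.0464127 = 0.06538
Responsibility of State III: 0.0464127 / 0.06538 ≈ 0.7099

0.7099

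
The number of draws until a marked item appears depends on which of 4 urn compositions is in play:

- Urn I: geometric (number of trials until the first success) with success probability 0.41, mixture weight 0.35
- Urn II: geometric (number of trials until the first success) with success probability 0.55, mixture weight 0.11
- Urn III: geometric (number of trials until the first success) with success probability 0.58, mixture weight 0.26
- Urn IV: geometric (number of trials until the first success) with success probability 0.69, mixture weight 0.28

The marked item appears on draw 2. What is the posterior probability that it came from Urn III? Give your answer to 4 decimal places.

P(component k | x) = P(Z=k)·f_k(x) / marginal(x), where marginal(x) = Σ_j P(Z=j)·f_j(x).
Geometric probabilities:
  f_I = 0.2419
  f_II = 0.2475
  f_III = 0.2436
  f_IV = 0.2139
Prior × likelihood for each component:
  P(Z=I)·f_I = 0.35 × 0.2419 = 0.084665
  P(Z=II)·f_II = 0.11 × 0.2475 = 0.027225
  P(Z=III)·f_III = 0.26 × 0.2436 = 0.063336
  P(Z=IV)·f_IV = 0.28 × 0.2139 = 0.059892
Sum: 0.084665 + 0.027225 + 0.063336 + 0.059892 = 0.235118
Responsibility of Urn III: 0.063336 / 0.235118 ≈ 0.2694

0.2694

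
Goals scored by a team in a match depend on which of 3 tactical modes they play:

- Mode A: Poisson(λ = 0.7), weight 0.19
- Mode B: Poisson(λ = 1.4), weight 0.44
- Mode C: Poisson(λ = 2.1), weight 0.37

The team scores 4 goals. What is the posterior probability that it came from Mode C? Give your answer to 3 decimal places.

The responsibility of component k is P(Z=k) f_k(x) divided by Σ_j P(Z=j) f_j(x).
Evaluate each component's likelihood at the observed value:
  L_A = e^(−0.7)·0.7^4/4! = 0.00496792
  L_B = e^(−1.4)·1.4^4/4! = 0.039472
  L_C = e^(−2.1)·2.1^4/4! = 0.099231
Multiply by the mixture weights:
  P(Z=A)·L_A = 0.19 × 0.00496792 = 0.000943905
  P(Z=B)·L_B = 0.44 × 0.039472 = 0.0173677
  P(Z=C)·L_C = 0.37 × 0.099231 = 0.0367155
Denominator: 0.000943905 + 0.0173677 + 0.0367155 = 0.055027
P(Mode C | the observation) = 0.0367155 / 0.055027 ≈ 0.667

0.667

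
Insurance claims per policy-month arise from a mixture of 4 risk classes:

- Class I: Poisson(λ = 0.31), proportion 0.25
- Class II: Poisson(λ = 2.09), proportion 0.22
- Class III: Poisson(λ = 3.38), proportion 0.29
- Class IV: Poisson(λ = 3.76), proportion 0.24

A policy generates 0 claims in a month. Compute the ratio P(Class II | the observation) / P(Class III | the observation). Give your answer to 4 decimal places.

Posterior odds = (π_i f_i(x)) / (π_j f_j(x)); the normalising sum cancels.
Component likelihoods at x = 0 claims:
  p_I = e^(−0.31)·0.31^0/0! = 0.733447
  p_II = e^(−2.09)·2.09^0/0! = 0.123687
  p_III = e^(−3.38)·3.38^0/0! = 0.0340475
  p_IV = e^(−3.76)·3.76^0/0! = 0.0232837
Posterior odds = (π_II·p_II) / (π_III·p_III) = (0.22·0.123687) / (0.29·0.0340475) = 0.0272112 / 0.00987376 ≈ 2.7559

2.7559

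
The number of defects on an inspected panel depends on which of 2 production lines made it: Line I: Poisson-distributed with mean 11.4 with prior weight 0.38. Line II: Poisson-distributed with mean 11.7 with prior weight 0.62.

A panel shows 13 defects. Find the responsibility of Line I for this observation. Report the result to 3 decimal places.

0.371

By Bayes' theorem, P(k | x) = P(Z=k) f_k(x) / Σ_j P(Z=j) f_j(x).
Component likelihoods at x = 13 defects:
  L_I = 0.0987474
  L_II = 0.102539
Multiply by the mixture weights:
  P(Z=I)·L_I = 0.38 × 0.0987474 = 0.037524
  P(Z=II)·L_II = 0.62 × 0.102539 = 0.0635744
Evidence: 0.037524 + 0.0635744 = 0.101098
P(Line I | 13 defects) ≈ 0.371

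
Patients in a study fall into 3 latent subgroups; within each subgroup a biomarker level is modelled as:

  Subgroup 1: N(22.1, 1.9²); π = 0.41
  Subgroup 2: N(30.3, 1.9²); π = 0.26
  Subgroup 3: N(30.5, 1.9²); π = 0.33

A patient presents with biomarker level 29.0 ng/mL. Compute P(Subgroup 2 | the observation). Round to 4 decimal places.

0.4593

Apply Bayes' rule: the posterior for each component is proportional to its prior times its likelihood at x.
Normal densities:
  f_1 = (1/(1.9·√(2π)))·exp(−(29.0−22.1)²/(2·1.9²)) = 0.209970·exp(-6.59418) = 0.000287302
  f_2 = (1/(1.9·√(2π)))·exp(−(29.0−30.3)²/(2·1.9²)) = 0.209970·exp(-0.23407) = 0.16615
  f_3 = (1/(1.9·√(2π)))·exp(−(29.0−30.5)²/(2·1.9²)) = 0.209970·exp(-0.31163) = 0.15375
Unnormalised posteriors:
  P(Z=1)·f_1 = 0.41 × 0.000287302 = 0.000117794
  P(Z=2)·f_2 = 0.26 × 0.16615 = 0.043199
  P(Z=3)·f_3 = 0.33 × 0.15375 = 0.0507375
Denominator: 0.000117794 + 0.043199 + 0.0507375 = 0.0940543
P(Subgroup 2 | the observation) ≈ 0.4593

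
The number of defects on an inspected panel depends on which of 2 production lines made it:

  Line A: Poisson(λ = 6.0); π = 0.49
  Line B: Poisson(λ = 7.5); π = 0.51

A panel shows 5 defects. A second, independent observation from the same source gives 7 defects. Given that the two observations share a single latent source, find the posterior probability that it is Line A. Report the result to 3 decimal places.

Apply Bayes' rule: the posterior for each component is proportional to its prior times its likelihood at x.
Since both observations come from the same component, the likelihood for component k is f_k(x₁)·f_k(x₂).
  L_A = [e^(−6.0)·6.0^5/5! = 0.160623] × [0.137677] = 0.0221141
  L_B = [e^(−7.5)·7.5^5/5! = 0.109375] × [0.146484] = 0.0160216
Unnormalised posteriors:
  π_A·L_A = 0.49 × 0.0221141 = 0.0108359
  π_B·L_B = 0.51 × 0.0160216 = 0.00817102
Sum: 0.0108359 + 0.00817102 = 0.0190069
So the posterior for Line A is 0.0108359 / 0.0190069 ≈ 0.570.

0.570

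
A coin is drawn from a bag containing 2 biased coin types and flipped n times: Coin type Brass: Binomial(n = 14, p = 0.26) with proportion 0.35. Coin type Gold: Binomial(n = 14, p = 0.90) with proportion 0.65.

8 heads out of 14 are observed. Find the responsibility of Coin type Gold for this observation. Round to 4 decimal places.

Posterior ∝ prior × likelihood, so P(k | x) ∝ π_k f_k(x); normalise over all components.
Evaluate each component's likelihood at the observed value:
  f_Brass = C(14,8)·0.26^8·0.74^6 = 3003·2.08827e-05·0.164206 = 0.0102975
  f_Gold = C(14,8)·0.90^8·0.10^6 = 3003·0.430467·1e-06 = 0.00129269
Unnormalised posteriors:
  π_Brass·f_Brass = 0.35 × 0.0102975 = 0.00360413
  π_Gold·f_Gold = 0.65 × 0.00129269 = 0.00084025
Evidence: 0.00360413 + 0.00084025 = 0.00444438
Responsibility of Coin type Gold: 0.00084025 / 0.00444438 ≈ 0.1891

0.1891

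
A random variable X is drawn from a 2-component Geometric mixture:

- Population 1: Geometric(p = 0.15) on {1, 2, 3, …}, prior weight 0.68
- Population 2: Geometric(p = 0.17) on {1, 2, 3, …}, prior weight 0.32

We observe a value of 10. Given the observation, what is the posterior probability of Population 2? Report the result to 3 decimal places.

0.301

By Bayes' theorem, P(k | x) = P(Z=k) f_k(x) / Σ_j P(Z=j) f_j(x).
Evaluate each component's likelihood at the observed value:
  p_1 = 0.15·(1−0.15)^9 = 0.15·0.231617 = 0.0347425
  p_2 = 0.17·(1−0.17)^9 = 0.17·0.18694 = 0.0317798
Multiply by the mixture weights:
  P(Z=1)·p_1 = 0.68 × 0.0347425 = 0.0236249
  P(Z=2)·p_2 = 0.32 × 0.0317798 = 0.0101695
Marginal: 0.0236249 + 0.0101695 = 0.0337945
So the posterior for Population 2 is 0.0101695 / 0.0337945 ≈ 0.301.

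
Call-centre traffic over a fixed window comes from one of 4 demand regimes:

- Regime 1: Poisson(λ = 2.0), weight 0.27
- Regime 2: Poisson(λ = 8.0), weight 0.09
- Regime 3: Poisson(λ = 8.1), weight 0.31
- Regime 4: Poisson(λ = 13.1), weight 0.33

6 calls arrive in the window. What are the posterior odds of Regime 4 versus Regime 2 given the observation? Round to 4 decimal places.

0.4310

Posterior odds = (P(Z=i) f_i(x)) / (P(Z=j) f_j(x)); the normalising sum cancels.
Evaluate each component's likelihood at the observed value:
  p_1 = 0.0120298
  p_2 = 0.122138
  p_3 = 0.119067
  p_4 = 0.0143561
0.00473752 / 0.0109924 ≈ 0.4310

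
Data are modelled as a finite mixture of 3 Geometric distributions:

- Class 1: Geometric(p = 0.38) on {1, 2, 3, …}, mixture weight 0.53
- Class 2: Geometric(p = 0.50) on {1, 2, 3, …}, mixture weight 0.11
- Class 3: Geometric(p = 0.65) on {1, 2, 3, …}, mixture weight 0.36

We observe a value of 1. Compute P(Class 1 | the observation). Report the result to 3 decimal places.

0.411

Apply Bayes' rule: the posterior for each component is proportional to its prior times its likelihood at x.
Geometric probabilities:
  L_1 = 0.38·(1−0.38)^0 = 0.38·1 = 0.38
  L_2 = 0.50·(1−0.50)^0 = 0.50·1 = 0.5
  L_3 = 0.65·(1−0.65)^0 = 0.65·1 = 0.65
Weight by the priors:
  w_1·L_1 = 0.53 × 0.38 = 0.2014
  w_2·L_2 = 0.11 × 0.5 = 0.055
  w_3·L_3 = 0.36 × 0.65 = 0.234
Denominator: 0.2014 + 0.055 + 0.234 = 0.4904
Responsibility of Class 1: 0.2014 / 0.4904 ≈ 0.411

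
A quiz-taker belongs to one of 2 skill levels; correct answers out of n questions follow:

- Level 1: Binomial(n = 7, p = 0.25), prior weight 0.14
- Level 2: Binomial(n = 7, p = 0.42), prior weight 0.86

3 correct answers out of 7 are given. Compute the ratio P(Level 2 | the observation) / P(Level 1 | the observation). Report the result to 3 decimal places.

Since P(k|x) ∝ P(Z=k) f_k(x), the posterior odds are P(Z=i) f_i(x) / (P(Z=j) f_j(x)).
Evaluate each component's likelihood at the observed value:
  f_1 = C(7,3)·0.25^3·0.75^4 = 35·0.015625·0.316406 = 0.173035
  f_2 = C(7,3)·0.42^3·0.58^4 = 35·0.074088·0.113165 = 0.293446
Odds = (0.86/0.14) × (0.293446/0.173035) = 6.14286 × 1.69588 ≈ 10.418

10.418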